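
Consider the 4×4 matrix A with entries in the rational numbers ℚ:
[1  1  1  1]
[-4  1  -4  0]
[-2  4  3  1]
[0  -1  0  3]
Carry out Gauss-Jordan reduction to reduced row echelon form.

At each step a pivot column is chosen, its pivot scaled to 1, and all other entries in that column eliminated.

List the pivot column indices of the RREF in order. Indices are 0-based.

pivot columns: 0, 1, 2, 3

[1] R0 /= 1  ⇒  (1, 1, 1, 1)
     R1 -= -4·R0  ⇒  (0, 5, 0, 4)
     R2 -= -2·R0  ⇒  (0, 6, 5, 3)
[2] R1 /= 5  ⇒  (0, 1, 0, 4/5)
     R0 -= 1·R1  ⇒  (1, 0, 1, 1/5)
     R2 -= 6·R1  ⇒  (0, 0, 5, -9/5)
     R3 -= -1·R1  ⇒  (0, 0, 0, 19/5)
[3] R2 /= 5  ⇒  (0, 0, 1, -9/25)
     R0 -= 1·R2  ⇒  (1, 0, 0, 14/25)
[4] R3 /= 19/5  ⇒  (0, 0, 0, 1)
     R0 -= 14/25·R3  ⇒  (1, 0, 0, 0)
     R1 -= 4/5·R3  ⇒  (0, 1, 0, 0)
     R2 -= -9/25·R3  ⇒  (0, 0, 1, 0)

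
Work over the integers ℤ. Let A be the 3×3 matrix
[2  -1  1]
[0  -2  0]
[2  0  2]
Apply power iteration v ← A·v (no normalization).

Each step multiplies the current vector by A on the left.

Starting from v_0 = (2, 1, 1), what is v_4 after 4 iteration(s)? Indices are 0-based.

v_4 = (176, 16, 240)

v_0 = (2, 1, 1).
v_1 = A·v_0 = (4, -2, 6).
v_2 = A·v_1 = (16, 4, 20).
v_3 = A·v_2 = (48, -8, 72).
v_4 = A·v_3 = (176, 16, 240).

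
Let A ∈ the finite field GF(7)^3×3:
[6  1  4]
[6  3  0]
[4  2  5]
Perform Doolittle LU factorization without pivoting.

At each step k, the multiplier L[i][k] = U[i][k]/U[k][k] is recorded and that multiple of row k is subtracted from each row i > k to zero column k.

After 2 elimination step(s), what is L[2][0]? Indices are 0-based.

L[2][0] = 3

Step 1: pivot at (0,0) is 6.
  row1 ← row1 − (1)·row0  ⇒  L[1][0]=1, U row1=(0, 2, 3)
  row2 ← row2 − (3)·row0  ⇒  L[2][0]=3, U row2=(0, 6, 0)
Step 2: pivot at (1,1) is 2.
  row2 ← row2 − (3)·row1  ⇒  L[2][1]=3, U row2=(0, 0, 5)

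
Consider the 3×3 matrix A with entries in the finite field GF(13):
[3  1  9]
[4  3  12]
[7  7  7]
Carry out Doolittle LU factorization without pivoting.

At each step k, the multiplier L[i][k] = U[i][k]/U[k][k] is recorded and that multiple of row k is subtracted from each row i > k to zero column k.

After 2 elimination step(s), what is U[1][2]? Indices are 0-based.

U[1][2] = 0

Step 1: pivot at (0,0) is 3.
  row1 ← row1 − (10)·row0  ⇒  L[1][0]=10, U row1=(0, 6, 0)
  row2 ← row2 − (11)·row0  ⇒  L[2][0]=11, U row2=(0, 9, 12)
Step 2: pivot at (1,1) is 6.
  row2 ← row2 − (8)·row1  ⇒  L[2][1]=8, U row2=(0, 0, 12)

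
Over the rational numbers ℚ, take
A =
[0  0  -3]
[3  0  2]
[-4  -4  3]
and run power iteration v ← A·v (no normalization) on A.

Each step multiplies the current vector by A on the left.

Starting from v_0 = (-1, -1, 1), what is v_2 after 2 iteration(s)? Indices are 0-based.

v_0 = (-1, -1, 1).
v_1 = A·v_0 = (-3, -1, 11).
v_2 = A·v_1 = (-33, 13, 49).

v_2 = (-33, 13, 49)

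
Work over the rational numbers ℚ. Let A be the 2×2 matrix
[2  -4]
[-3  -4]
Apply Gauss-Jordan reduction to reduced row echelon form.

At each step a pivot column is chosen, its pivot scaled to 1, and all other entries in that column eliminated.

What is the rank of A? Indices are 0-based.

step 1: normalize row 0 (÷2) = (1, -2)
  row 1: subtract -3×row0 = (0, -10)
step 2: normalize row 1 (÷-10) = (0, 1)
  row 0: subtract -2×row1 = (1, 0)

rank = 2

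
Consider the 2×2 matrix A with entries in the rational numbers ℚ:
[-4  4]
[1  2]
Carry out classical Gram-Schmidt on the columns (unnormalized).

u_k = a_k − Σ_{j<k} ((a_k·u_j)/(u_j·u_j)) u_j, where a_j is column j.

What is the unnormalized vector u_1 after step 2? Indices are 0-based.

Step 1: u_0 = a_0 = (-4, 1).
Step 2: u_1 = a_1 − (-14/17)·u_0 = (12/17, 48/17).

u_1 = (12/17, 48/17)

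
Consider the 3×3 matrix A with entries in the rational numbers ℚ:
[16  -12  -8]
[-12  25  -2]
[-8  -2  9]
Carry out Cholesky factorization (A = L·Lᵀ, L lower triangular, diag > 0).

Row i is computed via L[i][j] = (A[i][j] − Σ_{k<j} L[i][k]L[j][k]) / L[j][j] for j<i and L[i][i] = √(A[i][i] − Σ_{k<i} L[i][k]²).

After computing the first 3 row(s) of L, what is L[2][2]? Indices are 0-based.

Step 1: L[0][0] = √(16) = 4.
  L[1][0] = (-12) / L[0][0] = -3.
Step 2: L[1][1] = √(16) = 4.
  L[2][0] = (-8) / L[0][0] = -2.
  L[2][1] = (-8) / L[1][1] = -2.
Step 3: L[2][2] = √(1) = 1.

L[2][2] = 1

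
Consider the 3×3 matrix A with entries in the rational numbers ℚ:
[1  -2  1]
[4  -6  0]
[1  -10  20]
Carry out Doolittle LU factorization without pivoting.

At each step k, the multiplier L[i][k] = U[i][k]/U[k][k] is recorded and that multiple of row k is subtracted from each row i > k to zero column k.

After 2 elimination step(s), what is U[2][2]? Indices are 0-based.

U[2][2] = 3

[col 0] pivot 1
  R1 -= 4*R0 → (0, 2, -4)  (L[1][0] := 4)
  R2 -= 1*R0 → (0, -8, 19)  (L[2][0] := 1)
[col 1] pivot 2
  R2 -= -4*R1 → (0, 0, 3)  (L[2][1] := -4)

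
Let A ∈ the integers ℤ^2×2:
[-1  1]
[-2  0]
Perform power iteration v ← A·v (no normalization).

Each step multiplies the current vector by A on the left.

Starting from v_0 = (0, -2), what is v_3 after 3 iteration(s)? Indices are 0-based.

v_0 = (0, -2).
v_1 = A·v_0 = (-2, 0).
v_2 = A·v_1 = (2, 4).
v_3 = A·v_2 = (2, -4).

v_3 = (2, -4)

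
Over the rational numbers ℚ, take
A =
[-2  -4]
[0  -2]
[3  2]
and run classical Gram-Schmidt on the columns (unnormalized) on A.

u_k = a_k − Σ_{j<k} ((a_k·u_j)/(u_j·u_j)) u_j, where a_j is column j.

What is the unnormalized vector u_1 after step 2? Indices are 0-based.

Step 1: u_0 = a_0 = (-2, 0, 3).
Step 2: u_1 = a_1 − (14/13)·u_0 = (-24/13, -2, -16/13).

u_1 = (-24/13, -2, -16/13)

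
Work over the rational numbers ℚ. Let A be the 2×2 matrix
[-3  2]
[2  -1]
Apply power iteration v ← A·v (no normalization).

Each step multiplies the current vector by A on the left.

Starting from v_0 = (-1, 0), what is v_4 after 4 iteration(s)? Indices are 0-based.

v_4 = (-233, 144)

v_0 = (-1, 0).
v_1 = A·v_0 = (3, -2).
v_2 = A·v_1 = (-13, 8).
v_3 = A·v_2 = (55, -34).
v_4 = A·v_3 = (-233, 144).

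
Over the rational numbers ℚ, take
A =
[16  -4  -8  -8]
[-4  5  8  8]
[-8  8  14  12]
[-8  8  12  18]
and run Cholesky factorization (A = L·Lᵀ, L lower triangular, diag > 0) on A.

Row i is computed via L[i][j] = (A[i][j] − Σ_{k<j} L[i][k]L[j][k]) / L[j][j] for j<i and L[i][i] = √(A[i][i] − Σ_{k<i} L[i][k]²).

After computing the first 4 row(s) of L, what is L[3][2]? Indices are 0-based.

L[3][2] = -1

Step 1: L[0][0] = √(16) = 4.
  L[1][0] = (-4) / L[0][0] = -1.
Step 2: L[1][1] = √(4) = 2.
  L[2][0] = (-8) / L[0][0] = -2.
  L[2][1] = (6) / L[1][1] = 3.
Step 3: L[2][2] = √(1) = 1.
  L[3][0] = (-8) / L[0][0] = -2.
  L[3][1] = (6) / L[1][1] = 3.
  L[3][2] = (-1) / L[2][2] = -1.
Step 4: L[3][3] = √(4) = 2.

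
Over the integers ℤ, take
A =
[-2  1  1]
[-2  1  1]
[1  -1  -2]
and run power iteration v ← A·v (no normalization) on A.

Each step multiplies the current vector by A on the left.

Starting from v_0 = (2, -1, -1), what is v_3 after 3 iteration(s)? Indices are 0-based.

v_3 = (-21, -21, 20)

v_0 = (2, -1, -1).
v_1 = A·v_0 = (-6, -6, 5).
v_2 = A·v_1 = (11, 11, -10).
v_3 = A·v_2 = (-21, -21, 20).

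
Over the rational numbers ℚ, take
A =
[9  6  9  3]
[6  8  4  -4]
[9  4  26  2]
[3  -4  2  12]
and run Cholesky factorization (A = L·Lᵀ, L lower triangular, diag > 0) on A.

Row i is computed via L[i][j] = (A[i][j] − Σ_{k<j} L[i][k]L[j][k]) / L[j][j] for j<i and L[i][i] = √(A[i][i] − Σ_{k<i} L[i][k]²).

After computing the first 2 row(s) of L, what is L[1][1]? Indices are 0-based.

L[1][1] = 2

Step 1: L[0][0] = √(9) = 3.
  L[1][0] = (6) / L[0][0] = 2.
Step 2: L[1][1] = √(4) = 2.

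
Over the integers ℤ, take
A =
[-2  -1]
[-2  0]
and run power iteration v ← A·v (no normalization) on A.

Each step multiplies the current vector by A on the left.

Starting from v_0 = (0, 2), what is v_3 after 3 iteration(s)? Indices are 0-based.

v_3 = (-12, -8)

v_0 = (0, 2).
v_1 = A·v_0 = (-2, 0).
v_2 = A·v_1 = (4, 4).
v_3 = A·v_2 = (-12, -8).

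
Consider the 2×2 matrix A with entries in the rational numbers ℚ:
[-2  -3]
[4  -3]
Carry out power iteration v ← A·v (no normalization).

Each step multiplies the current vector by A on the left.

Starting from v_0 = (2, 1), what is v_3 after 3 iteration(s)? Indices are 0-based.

v_0 = (2, 1).
v_1 = A·v_0 = (-7, 5).
v_2 = A·v_1 = (-1, -43).
v_3 = A·v_2 = (131, 125).

v_3 = (131, 125)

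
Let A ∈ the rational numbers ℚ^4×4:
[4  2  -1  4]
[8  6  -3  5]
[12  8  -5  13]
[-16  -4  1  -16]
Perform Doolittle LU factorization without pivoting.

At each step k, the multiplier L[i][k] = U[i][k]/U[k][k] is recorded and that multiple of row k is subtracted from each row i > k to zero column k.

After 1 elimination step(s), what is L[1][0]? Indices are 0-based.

L[1][0] = 2

Step 1: pivot at (0,0) is 4.
  row1 ← row1 − (2)·row0  ⇒  L[1][0]=2, U row1=(0, 2, -1, -3)
  row2 ← row2 − (3)·row0  ⇒  L[2][0]=3, U row2=(0, 2, -2, 1)
  row3 ← row3 − (-4)·row0  ⇒  L[3][0]=-4, U row3=(0, 4, -3, 0)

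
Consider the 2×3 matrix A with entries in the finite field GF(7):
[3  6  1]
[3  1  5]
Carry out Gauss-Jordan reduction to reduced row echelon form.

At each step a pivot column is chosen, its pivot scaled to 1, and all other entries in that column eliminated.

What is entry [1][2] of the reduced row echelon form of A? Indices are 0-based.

pivot(0,0)=3: scale R0 → (1, 2, 5)
  clear (1,0): R1 −= (3)R0 → (0, 2, 4)
pivot(1,1)=2: scale R1 → (0, 1, 2)
  clear (0,1): R0 −= (2)R1 → (1, 0, 1)

M[1][2] = 2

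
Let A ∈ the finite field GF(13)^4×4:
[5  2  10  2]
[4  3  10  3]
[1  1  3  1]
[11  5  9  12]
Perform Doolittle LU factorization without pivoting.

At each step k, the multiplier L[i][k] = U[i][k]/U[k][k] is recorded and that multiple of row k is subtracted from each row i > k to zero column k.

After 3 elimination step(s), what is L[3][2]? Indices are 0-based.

L[3][2] = 7

Step 1: pivot at (0,0) is 5.
  row1 ← row1 − (6)·row0  ⇒  L[1][0]=6, U row1=(0, 4, 2, 4)
  row2 ← row2 − (8)·row0  ⇒  L[2][0]=8, U row2=(0, 11, 1, 11)
  row3 ← row3 − (10)·row0  ⇒  L[3][0]=10, U row3=(0, 11, 0, 5)
Step 2: pivot at (1,1) is 4.
  row2 ← row2 − (6)·row1  ⇒  L[2][1]=6, U row2=(0, 0, 2, 0)
  row3 ← row3 − (6)·row1  ⇒  L[3][1]=6, U row3=(0, 0, 1, 7)
Step 3: pivot at (2,2) is 2.
  row3 ← row3 − (7)·row2  ⇒  L[3][2]=7, U row3=(0, 0, 0, 7)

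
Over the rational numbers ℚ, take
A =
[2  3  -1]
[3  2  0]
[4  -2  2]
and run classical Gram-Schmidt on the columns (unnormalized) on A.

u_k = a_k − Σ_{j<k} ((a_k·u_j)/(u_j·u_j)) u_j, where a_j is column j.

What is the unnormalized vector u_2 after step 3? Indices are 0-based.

u_2 = (-56/477, 64/477, -20/477)

Step 1: u_0 = a_0 = (2, 3, 4).
Step 2: u_1 = a_1 − (4/29)·u_0 = (79/29, 46/29, -74/29).
Step 3: u_2 = a_2 − (6/29)·u_0 − (-227/477)·u_1 = (-56/477, 64/477, -20/477).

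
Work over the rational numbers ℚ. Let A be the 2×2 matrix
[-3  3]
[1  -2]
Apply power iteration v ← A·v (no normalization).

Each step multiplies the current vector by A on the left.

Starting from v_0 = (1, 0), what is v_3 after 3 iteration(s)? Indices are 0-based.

v_3 = (-51, 22)

v_0 = (1, 0).
v_1 = A·v_0 = (-3, 1).
v_2 = A·v_1 = (12, -5).
v_3 = A·v_2 = (-51, 22).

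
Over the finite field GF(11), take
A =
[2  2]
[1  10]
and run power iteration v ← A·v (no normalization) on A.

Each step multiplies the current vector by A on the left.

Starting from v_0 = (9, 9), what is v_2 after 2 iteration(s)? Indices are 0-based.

v_0 = (9, 9).
v_1 = A·v_0 = (3, 0).
v_2 = A·v_1 = (6, 3).

v_2 = (6, 3)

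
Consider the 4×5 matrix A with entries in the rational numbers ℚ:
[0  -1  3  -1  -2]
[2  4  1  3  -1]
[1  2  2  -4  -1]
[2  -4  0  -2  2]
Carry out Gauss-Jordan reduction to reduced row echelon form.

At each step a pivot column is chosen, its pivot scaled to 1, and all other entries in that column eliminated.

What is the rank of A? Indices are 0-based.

[1] R0 <-> R1
[1] R0 /= 2  ⇒  (1, 2, 1/2, 3/2, -1/2)
     R2 -= 1·R0  ⇒  (0, 0, 3/2, -11/2, -1/2)
     R3 -= 2·R0  ⇒  (0, -8, -1, -5, 3)
[2] R1 /= -1  ⇒  (0, 1, -3, 1, 2)
     R0 -= 2·R1  ⇒  (1, 0, 13/2, -1/2, -9/2)
     R3 -= -8·R1  ⇒  (0, 0, -25, 3, 19)
[3] R2 /= 3/2  ⇒  (0, 0, 1, -11/3, -1/3)
     R0 -= 13/2·R2  ⇒  (1, 0, 0, 70/3, -7/3)
     R1 -= -3·R2  ⇒  (0, 1, 0, -10, 1)
     R3 -= -25·R2  ⇒  (0, 0, 0, -266/3, 32/3)
[4] R3 /= -266/3  ⇒  (0, 0, 0, 1, -16/133)
     R0 -= 70/3·R3  ⇒  (1, 0, 0, 0, 9/19)
     R1 -= -10·R3  ⇒  (0, 1, 0, 0, -27/133)
     R2 -= -11/3·R3  ⇒  (0, 0, 1, 0, -103/133)

rank = 4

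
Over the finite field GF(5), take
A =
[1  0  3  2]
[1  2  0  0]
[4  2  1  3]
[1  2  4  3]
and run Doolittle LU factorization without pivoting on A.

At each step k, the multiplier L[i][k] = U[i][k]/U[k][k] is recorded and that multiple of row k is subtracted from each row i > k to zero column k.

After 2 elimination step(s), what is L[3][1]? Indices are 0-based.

k=0: U[0][0]=1
  eliminate (1,0): mult=1, new row 1: (0, 2, 2, 3); set L[1][0]=1
  eliminate (2,0): mult=4, new row 2: (0, 2, 4, 0); set L[2][0]=4
  eliminate (3,0): mult=1, new row 3: (0, 2, 1, 1); set L[3][0]=1
k=1: U[1][1]=2
  eliminate (2,1): mult=1, new row 2: (0, 0, 2, 2); set L[2][1]=1
  eliminate (3,1): mult=1, new row 3: (0, 0, 4, 3); set L[3][1]=1

L[3][1] = 1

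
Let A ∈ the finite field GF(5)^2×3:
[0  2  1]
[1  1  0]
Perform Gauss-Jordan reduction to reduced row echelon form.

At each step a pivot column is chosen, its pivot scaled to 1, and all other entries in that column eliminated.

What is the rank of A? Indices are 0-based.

pivot(0,0): swap R0↔R1
pivot(0,0)=1: scale R0 → (1, 1, 0)
pivot(1,1)=2: scale R1 → (0, 1, 3)
  clear (0,1): R0 −= (1)R1 → (1, 0, 2)

rank = 2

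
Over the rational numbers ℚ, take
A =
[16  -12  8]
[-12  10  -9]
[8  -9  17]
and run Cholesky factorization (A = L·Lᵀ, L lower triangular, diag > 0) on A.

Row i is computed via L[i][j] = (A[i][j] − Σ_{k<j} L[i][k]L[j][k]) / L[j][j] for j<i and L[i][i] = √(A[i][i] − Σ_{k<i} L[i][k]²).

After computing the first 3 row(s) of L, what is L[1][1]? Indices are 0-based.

Step 1: L[0][0] = √(16) = 4.
  L[1][0] = (-12) / L[0][0] = -3.
Step 2: L[1][1] = √(1) = 1.
  L[2][0] = (8) / L[0][0] = 2.
  L[2][1] = (-3) / L[1][1] = -3.
Step 3: L[2][2] = √(4) = 2.

L[1][1] = 1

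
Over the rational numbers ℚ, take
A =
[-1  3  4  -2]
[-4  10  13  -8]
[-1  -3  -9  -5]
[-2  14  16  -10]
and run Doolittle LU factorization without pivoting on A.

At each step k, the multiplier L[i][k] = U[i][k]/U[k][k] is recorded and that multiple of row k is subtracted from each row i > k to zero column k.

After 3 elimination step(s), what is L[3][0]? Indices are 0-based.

L[3][0] = 2

[col 0] pivot -1
  R1 -= 4*R0 → (0, -2, -3, 0)  (L[1][0] := 4)
  R2 -= 1*R0 → (0, -6, -13, -3)  (L[2][0] := 1)
  R3 -= 2*R0 → (0, 8, 8, -6)  (L[3][0] := 2)
[col 1] pivot -2
  R2 -= 3*R1 → (0, 0, -4, -3)  (L[2][1] := 3)
  R3 -= -4*R1 → (0, 0, -4, -6)  (L[3][1] := -4)
[col 2] pivot -4
  R3 -= 1*R2 → (0, 0, 0, -3)  (L[3][2] := 1)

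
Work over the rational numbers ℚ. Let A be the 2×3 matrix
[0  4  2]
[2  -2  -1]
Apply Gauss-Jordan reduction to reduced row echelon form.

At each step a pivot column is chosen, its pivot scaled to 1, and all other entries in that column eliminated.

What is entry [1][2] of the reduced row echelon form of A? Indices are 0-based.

M[1][2] = 1/2

step 1: exchange rows 0,1
step 1: normalize row 0 (÷2) = (1, -1, -1/2)
step 2: normalize row 1 (÷4) = (0, 1, 1/2)
  row 0: subtract -1×row1 = (1, 0, 0)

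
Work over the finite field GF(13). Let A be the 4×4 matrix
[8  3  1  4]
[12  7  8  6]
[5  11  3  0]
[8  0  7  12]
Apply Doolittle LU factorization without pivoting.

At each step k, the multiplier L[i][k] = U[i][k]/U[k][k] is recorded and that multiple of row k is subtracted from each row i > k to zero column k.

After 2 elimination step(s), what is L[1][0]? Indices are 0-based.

Step 1: pivot at (0,0) is 8.
  row1 ← row1 − (8)·row0  ⇒  L[1][0]=8, U row1=(0, 9, 0, 0)
  row2 ← row2 − (12)·row0  ⇒  L[2][0]=12, U row2=(0, 1, 4, 4)
  row3 ← row3 − (1)·row0  ⇒  L[3][0]=1, U row3=(0, 10, 6, 8)
Step 2: pivot at (1,1) is 9.
  row2 ← row2 − (3)·row1  ⇒  L[2][1]=3, U row2=(0, 0, 4, 4)
  row3 ← row3 − (4)·row1  ⇒  L[3][1]=4, U row3=(0, 0, 6, 8)

L[1][0] = 8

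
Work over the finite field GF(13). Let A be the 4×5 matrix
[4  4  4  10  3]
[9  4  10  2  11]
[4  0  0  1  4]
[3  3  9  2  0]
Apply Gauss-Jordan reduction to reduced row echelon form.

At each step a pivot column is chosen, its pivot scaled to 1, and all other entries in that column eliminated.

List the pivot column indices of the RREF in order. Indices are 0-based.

pivot(0,0)=4: scale R0 → (1, 1, 1, 9, 4)
  clear (1,0): R1 −= (9)R0 → (0, 8, 1, 12, 1)
  clear (2,0): R2 −= (4)R0 → (0, 9, 9, 4, 1)
  clear (3,0): R3 −= (3)R0 → (0, 0, 6, 1, 1)
pivot(1,1)=8: scale R1 → (0, 1, 5, 8, 5)
  clear (0,1): R0 −= (1)R1 → (1, 0, 9, 1, 12)
  clear (2,1): R2 −= (9)R1 → (0, 0, 3, 10, 8)
pivot(2,2)=3: scale R2 → (0, 0, 1, 12, 7)
  clear (0,2): R0 −= (9)R2 → (1, 0, 0, 10, 1)
  clear (1,2): R1 −= (5)R2 → (0, 1, 0, 0, 9)
  clear (3,2): R3 −= (6)R2 → (0, 0, 0, 7, 11)
pivot(3,3)=7: scale R3 → (0, 0, 0, 1, 9)
  clear (0,3): R0 −= (10)R3 → (1, 0, 0, 0, 2)
  clear (2,3): R2 −= (12)R3 → (0, 0, 1, 0, 3)

pivot columns: 0, 1, 2, 3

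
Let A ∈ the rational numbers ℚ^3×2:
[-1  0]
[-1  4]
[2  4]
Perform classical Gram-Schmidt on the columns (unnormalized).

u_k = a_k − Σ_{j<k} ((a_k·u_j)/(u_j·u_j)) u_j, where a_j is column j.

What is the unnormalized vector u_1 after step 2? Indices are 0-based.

u_1 = (2/3, 14/3, 8/3)

Step 1: u_0 = a_0 = (-1, -1, 2).
Step 2: u_1 = a_1 − (2/3)·u_0 = (2/3, 14/3, 8/3).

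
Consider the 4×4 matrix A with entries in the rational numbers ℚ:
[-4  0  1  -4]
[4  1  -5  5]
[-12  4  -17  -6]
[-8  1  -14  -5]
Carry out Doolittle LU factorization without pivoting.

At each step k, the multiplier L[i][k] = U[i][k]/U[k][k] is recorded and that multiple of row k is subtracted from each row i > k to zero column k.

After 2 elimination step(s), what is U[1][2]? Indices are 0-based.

U[1][2] = -4

[col 0] pivot -4
  R1 -= -1*R0 → (0, 1, -4, 1)  (L[1][0] := -1)
  R2 -= 3*R0 → (0, 4, -20, 6)  (L[2][0] := 3)
  R3 -= 2*R0 → (0, 1, -16, 3)  (L[3][0] := 2)
[col 1] pivot 1
  R2 -= 4*R1 → (0, 0, -4, 2)  (L[2][1] := 4)
  R3 -= 1*R1 → (0, 0, -12, 2)  (L[3][1] := 1)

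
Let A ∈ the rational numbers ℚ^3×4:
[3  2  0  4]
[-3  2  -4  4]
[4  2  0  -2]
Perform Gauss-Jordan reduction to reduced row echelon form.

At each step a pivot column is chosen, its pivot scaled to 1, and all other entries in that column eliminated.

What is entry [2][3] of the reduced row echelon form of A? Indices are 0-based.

M[2][3] = 9

step 1: normalize row 0 (÷3) = (1, 2/3, 0, 4/3)
  row 1: subtract -3×row0 = (0, 4, -4, 8)
  row 2: subtract 4×row0 = (0, -2/3, 0, -22/3)
step 2: normalize row 1 (÷4) = (0, 1, -1, 2)
  row 0: subtract 2/3×row1 = (1, 0, 2/3, 0)
  row 2: subtract -2/3×row1 = (0, 0, -2/3, -6)
step 3: normalize row 2 (÷-2/3) = (0, 0, 1, 9)
  row 0: subtract 2/3×row2 = (1, 0, 0, -6)
  row 1: subtract -1×row2 = (0, 1, 0, 11)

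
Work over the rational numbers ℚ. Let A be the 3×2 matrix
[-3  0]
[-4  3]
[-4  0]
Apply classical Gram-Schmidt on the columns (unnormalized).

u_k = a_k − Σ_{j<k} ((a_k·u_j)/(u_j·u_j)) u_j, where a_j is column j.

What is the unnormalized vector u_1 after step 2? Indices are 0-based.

Step 1: u_0 = a_0 = (-3, -4, -4).
Step 2: u_1 = a_1 − (-12/41)·u_0 = (-36/41, 75/41, -48/41).

u_1 = (-36/41, 75/41, -48/41)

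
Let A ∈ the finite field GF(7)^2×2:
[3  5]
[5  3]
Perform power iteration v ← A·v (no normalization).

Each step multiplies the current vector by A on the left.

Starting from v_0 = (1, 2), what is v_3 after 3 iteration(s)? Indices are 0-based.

v_3 = (2, 1)

v_0 = (1, 2).
v_1 = A·v_0 = (6, 4).
v_2 = A·v_1 = (3, 0).
v_3 = A·v_2 = (2, 1).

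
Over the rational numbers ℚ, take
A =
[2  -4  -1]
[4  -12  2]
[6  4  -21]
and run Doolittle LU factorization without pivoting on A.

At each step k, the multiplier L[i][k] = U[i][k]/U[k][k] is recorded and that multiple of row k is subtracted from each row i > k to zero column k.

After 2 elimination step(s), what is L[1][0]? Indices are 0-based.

L[1][0] = 2

Step 1: pivot at (0,0) is 2.
  row1 ← row1 − (2)·row0  ⇒  L[1][0]=2, U row1=(0, -4, 4)
  row2 ← row2 − (3)·row0  ⇒  L[2][0]=3, U row2=(0, 16, -18)
Step 2: pivot at (1,1) is -4.
  row2 ← row2 − (-4)·row1  ⇒  L[2][1]=-4, U row2=(0, 0, -2)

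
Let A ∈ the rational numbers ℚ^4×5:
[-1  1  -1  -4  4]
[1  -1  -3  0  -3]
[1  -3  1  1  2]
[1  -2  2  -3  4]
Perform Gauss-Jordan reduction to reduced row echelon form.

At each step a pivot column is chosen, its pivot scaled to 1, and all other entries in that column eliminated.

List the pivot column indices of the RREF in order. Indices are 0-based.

[1] R0 /= -1  ⇒  (1, -1, 1, 4, -4)
     R1 -= 1·R0  ⇒  (0, 0, -4, -4, 1)
     R2 -= 1·R0  ⇒  (0, -2, 0, -3, 6)
     R3 -= 1·R0  ⇒  (0, -1, 1, -7, 8)
[2] R1 <-> R2
[2] R1 /= -2  ⇒  (0, 1, 0, 3/2, -3)
     R0 -= -1·R1  ⇒  (1, 0, 1, 11/2, -7)
     R3 -= -1·R1  ⇒  (0, 0, 1, -11/2, 5)
[3] R2 /= -4  ⇒  (0, 0, 1, 1, -1/4)
     R0 -= 1·R2  ⇒  (1, 0, 0, 9/2, -27/4)
     R3 -= 1·R2  ⇒  (0, 0, 0, -13/2, 21/4)
[4] R3 /= -13/2  ⇒  (0, 0, 0, 1, -21/26)
     R0 -= 9/2·R3  ⇒  (1, 0, 0, 0, -81/26)
     R1 -= 3/2·R3  ⇒  (0, 1, 0, 0, -93/52)
     R2 -= 1·R3  ⇒  (0, 0, 1, 0, 29/52)

pivot columns: 0, 1, 2, 3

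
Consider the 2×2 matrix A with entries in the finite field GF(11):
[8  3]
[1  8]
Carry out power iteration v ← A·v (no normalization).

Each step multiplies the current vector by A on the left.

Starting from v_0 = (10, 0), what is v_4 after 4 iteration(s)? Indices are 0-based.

v_0 = (10, 0).
v_1 = A·v_0 = (3, 10).
v_2 = A·v_1 = (10, 6).
v_3 = A·v_2 = (10, 3).
v_4 = A·v_3 = (1, 1).

v_4 = (1, 1)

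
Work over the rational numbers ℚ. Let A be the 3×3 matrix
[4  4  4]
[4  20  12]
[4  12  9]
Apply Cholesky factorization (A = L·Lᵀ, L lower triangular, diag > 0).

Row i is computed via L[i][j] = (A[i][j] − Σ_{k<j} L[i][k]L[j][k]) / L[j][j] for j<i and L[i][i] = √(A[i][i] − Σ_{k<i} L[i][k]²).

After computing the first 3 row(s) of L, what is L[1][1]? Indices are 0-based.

Step 1: L[0][0] = √(4) = 2.
  L[1][0] = (4) / L[0][0] = 2.
Step 2: L[1][1] = √(16) = 4.
  L[2][0] = (4) / L[0][0] = 2.
  L[2][1] = (8) / L[1][1] = 2.
Step 3: L[2][2] = √(1) = 1.

L[1][1] = 4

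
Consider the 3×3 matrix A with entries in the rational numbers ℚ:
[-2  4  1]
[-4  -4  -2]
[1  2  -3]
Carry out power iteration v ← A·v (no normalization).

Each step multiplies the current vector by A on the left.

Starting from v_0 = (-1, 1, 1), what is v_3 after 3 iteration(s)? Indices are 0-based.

v_0 = (-1, 1, 1).
v_1 = A·v_0 = (7, -2, -2).
v_2 = A·v_1 = (-24, -16, 9).
v_3 = A·v_2 = (-7, 142, -83).

v_3 = (-7, 142, -83)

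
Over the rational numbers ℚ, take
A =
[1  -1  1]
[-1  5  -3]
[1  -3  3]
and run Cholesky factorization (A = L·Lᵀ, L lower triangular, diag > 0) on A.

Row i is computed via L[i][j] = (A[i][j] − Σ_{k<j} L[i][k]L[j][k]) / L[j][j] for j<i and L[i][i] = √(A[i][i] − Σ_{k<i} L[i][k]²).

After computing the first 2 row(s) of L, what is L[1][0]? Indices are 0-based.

L[1][0] = -1

Step 1: L[0][0] = √(1) = 1.
  L[1][0] = (-1) / L[0][0] = -1.
Step 2: L[1][1] = √(4) = 2.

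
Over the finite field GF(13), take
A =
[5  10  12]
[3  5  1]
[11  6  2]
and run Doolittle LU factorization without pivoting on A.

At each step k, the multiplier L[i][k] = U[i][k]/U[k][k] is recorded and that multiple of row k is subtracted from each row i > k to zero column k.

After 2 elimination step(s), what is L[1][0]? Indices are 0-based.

k=0: U[0][0]=5
  eliminate (1,0): mult=11, new row 1: (0, 12, 12); set L[1][0]=11
  eliminate (2,0): mult=10, new row 2: (0, 10, 12); set L[2][0]=10
k=1: U[1][1]=12
  eliminate (2,1): mult=3, new row 2: (0, 0, 2); set L[2][1]=3

L[1][0] = 11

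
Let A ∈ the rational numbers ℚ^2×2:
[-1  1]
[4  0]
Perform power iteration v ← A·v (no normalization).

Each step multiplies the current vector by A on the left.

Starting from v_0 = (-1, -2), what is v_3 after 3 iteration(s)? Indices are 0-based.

v_3 = (-1, -12)

v_0 = (-1, -2).
v_1 = A·v_0 = (-1, -4).
v_2 = A·v_1 = (-3, -4).
v_3 = A·v_2 = (-1, -12).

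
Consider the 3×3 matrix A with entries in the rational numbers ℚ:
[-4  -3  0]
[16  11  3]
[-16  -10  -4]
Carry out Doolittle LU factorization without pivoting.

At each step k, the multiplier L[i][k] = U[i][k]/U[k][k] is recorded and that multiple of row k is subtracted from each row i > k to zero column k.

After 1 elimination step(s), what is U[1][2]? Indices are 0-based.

U[1][2] = 3

Step 1: pivot at (0,0) is -4.
  row1 ← row1 − (-4)·row0  ⇒  L[1][0]=-4, U row1=(0, -1, 3)
  row2 ← row2 − (4)·row0  ⇒  L[2][0]=4, U row2=(0, 2, -4)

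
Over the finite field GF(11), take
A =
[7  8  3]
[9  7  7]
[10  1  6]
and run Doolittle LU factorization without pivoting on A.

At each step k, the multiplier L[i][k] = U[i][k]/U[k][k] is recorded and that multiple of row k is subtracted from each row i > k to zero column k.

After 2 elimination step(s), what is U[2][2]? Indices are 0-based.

U[2][2] = 8

[col 0] pivot 7
  R1 -= 6*R0 → (0, 3, 0)  (L[1][0] := 6)
  R2 -= 3*R0 → (0, 10, 8)  (L[2][0] := 3)
[col 1] pivot 3
  R2 -= 7*R1 → (0, 0, 8)  (L[2][1] := 7)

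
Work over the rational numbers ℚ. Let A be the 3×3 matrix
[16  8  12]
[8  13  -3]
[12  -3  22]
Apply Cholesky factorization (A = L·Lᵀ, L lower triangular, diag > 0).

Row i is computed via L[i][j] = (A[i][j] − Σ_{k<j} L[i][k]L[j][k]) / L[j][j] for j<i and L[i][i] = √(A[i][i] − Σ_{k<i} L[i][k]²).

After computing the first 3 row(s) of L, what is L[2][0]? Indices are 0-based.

L[2][0] = 3

Step 1: L[0][0] = √(16) = 4.
  L[1][0] = (8) / L[0][0] = 2.
Step 2: L[1][1] = √(9) = 3.
  L[2][0] = (12) / L[0][0] = 3.
  L[2][1] = (-9) / L[1][1] = -3.
Step 3: L[2][2] = √(4) = 2.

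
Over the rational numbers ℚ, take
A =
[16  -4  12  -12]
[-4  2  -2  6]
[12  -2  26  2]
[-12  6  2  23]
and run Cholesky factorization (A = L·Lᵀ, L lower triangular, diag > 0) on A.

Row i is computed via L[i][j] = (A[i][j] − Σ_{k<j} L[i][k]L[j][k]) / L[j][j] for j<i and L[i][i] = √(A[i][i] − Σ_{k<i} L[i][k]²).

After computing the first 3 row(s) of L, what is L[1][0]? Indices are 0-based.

Step 1: L[0][0] = √(16) = 4.
  L[1][0] = (-4) / L[0][0] = -1.
Step 2: L[1][1] = √(1) = 1.
  L[2][0] = (12) / L[0][0] = 3.
  L[2][1] = (1) / L[1][1] = 1.
Step 3: L[2][2] = √(16) = 4.

L[1][0] = -1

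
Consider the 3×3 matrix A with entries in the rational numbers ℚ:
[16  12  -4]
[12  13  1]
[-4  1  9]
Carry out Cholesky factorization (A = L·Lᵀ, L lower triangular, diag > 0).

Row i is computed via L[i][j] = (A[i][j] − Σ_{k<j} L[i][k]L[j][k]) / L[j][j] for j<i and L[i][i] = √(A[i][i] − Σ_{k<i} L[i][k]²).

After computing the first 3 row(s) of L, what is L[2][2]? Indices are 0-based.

L[2][2] = 2

Step 1: L[0][0] = √(16) = 4.
  L[1][0] = (12) / L[0][0] = 3.
Step 2: L[1][1] = √(4) = 2.
  L[2][0] = (-4) / L[0][0] = -1.
  L[2][1] = (4) / L[1][1] = 2.
Step 3: L[2][2] = √(4) = 2.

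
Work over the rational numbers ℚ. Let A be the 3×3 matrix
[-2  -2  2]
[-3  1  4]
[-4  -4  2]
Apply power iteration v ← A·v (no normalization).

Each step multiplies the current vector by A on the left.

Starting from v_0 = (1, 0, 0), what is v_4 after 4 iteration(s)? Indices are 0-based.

v_4 = (-14, 163, -164)

v_0 = (1, 0, 0).
v_1 = A·v_0 = (-2, -3, -4).
v_2 = A·v_1 = (2, -13, 12).
v_3 = A·v_2 = (46, 29, 68).
v_4 = A·v_3 = (-14, 163, -164).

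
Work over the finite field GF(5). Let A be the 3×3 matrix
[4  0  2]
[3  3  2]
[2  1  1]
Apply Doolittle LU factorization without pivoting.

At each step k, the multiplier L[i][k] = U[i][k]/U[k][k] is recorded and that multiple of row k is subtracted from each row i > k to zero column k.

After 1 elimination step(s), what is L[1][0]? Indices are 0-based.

Step 1: pivot at (0,0) is 4.
  row1 ← row1 − (2)·row0  ⇒  L[1][0]=2, U row1=(0, 3, 3)
  row2 ← row2 − (3)·row0  ⇒  L[2][0]=3, U row2=(0, 1, 0)

L[1][0] = 2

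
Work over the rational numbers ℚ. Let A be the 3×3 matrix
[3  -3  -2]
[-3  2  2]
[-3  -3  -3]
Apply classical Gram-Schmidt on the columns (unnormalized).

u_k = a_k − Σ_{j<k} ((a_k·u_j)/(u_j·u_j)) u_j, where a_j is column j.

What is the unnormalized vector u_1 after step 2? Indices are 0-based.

u_1 = (-7/3, 4/3, -11/3)

Step 1: u_0 = a_0 = (3, -3, -3).
Step 2: u_1 = a_1 − (-2/9)·u_0 = (-7/3, 4/3, -11/3).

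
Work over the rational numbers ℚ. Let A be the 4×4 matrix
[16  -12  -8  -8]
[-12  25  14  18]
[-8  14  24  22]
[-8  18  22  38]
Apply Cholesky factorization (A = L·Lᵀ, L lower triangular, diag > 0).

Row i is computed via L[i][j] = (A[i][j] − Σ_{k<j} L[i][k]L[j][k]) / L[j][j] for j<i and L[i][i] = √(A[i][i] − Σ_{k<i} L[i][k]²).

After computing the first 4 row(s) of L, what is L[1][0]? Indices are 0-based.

Step 1: L[0][0] = √(16) = 4.
  L[1][0] = (-12) / L[0][0] = -3.
Step 2: L[1][1] = √(16) = 4.
  L[2][0] = (-8) / L[0][0] = -2.
  L[2][1] = (8) / L[1][1] = 2.
Step 3: L[2][2] = √(16) = 4.
  L[3][0] = (-8) / L[0][0] = -2.
  L[3][1] = (12) / L[1][1] = 3.
  L[3][2] = (12) / L[2][2] = 3.
Step 4: L[3][3] = √(16) = 4.

L[1][0] = -3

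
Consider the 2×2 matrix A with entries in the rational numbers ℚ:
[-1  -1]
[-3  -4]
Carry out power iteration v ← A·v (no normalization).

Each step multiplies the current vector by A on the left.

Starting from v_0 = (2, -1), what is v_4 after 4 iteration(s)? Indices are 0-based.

v_0 = (2, -1).
v_1 = A·v_0 = (-1, -2).
v_2 = A·v_1 = (3, 11).
v_3 = A·v_2 = (-14, -53).
v_4 = A·v_3 = (67, 254).

v_4 = (67, 254)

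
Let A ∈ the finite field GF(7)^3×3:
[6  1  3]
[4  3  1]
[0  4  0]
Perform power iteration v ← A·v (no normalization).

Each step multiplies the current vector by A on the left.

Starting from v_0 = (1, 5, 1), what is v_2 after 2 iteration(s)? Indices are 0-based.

v_0 = (1, 5, 1).
v_1 = A·v_0 = (0, 6, 6).
v_2 = A·v_1 = (3, 3, 3).

v_2 = (3, 3, 3)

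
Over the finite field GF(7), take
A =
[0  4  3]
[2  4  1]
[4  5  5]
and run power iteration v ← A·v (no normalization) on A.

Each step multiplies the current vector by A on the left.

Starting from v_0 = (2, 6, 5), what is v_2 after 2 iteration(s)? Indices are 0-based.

v_2 = (6, 0, 6)

v_0 = (2, 6, 5).
v_1 = A·v_0 = (4, 5, 0).
v_2 = A·v_1 = (6, 0, 6).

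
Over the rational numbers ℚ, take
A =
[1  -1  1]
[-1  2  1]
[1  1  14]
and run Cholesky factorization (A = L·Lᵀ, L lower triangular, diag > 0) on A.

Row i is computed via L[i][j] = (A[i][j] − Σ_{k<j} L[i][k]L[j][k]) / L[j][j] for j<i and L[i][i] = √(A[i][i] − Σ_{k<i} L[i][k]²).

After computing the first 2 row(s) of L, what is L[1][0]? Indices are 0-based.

Step 1: L[0][0] = √(1) = 1.
  L[1][0] = (-1) / L[0][0] = -1.
Step 2: L[1][1] = √(1) = 1.

L[1][0] = -1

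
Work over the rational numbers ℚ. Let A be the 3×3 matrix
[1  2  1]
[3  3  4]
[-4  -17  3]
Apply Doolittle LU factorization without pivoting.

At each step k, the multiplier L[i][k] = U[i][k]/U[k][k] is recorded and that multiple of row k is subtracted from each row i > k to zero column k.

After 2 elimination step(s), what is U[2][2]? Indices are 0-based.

[col 0] pivot 1
  R1 -= 3*R0 → (0, -3, 1)  (L[1][0] := 3)
  R2 -= -4*R0 → (0, -9, 7)  (L[2][0] := -4)
[col 1] pivot -3
  R2 -= 3*R1 → (0, 0, 4)  (L[2][1] := 3)

U[2][2] = 4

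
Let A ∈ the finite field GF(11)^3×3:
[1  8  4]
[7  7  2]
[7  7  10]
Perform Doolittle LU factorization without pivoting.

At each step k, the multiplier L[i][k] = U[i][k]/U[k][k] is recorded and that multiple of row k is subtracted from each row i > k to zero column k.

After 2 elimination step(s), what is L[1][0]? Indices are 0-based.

L[1][0] = 7

k=0: U[0][0]=1
  eliminate (1,0): mult=7, new row 1: (0, 6, 7); set L[1][0]=7
  eliminate (2,0): mult=7, new row 2: (0, 6, 4); set L[2][0]=7
k=1: U[1][1]=6
  eliminate (2,1): mult=1, new row 2: (0, 0, 8); set L[2][1]=1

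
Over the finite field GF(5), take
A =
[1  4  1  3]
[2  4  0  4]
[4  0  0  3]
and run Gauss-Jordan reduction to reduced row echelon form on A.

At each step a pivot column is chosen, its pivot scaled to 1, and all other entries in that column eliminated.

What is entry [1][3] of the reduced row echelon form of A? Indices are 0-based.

step 1: normalize row 0 (÷1) = (1, 4, 1, 3)
  row 1: subtract 2×row0 = (0, 1, 3, 3)
  row 2: subtract 4×row0 = (0, 4, 1, 1)
step 2: normalize row 1 (÷1) = (0, 1, 3, 3)
  row 0: subtract 4×row1 = (1, 0, 4, 1)
  row 2: subtract 4×row1 = (0, 0, 4, 4)
step 3: normalize row 2 (÷4) = (0, 0, 1, 1)
  row 0: subtract 4×row2 = (1, 0, 0, 2)
  row 1: subtract 3×row2 = (0, 1, 0, 0)

M[1][3] = 0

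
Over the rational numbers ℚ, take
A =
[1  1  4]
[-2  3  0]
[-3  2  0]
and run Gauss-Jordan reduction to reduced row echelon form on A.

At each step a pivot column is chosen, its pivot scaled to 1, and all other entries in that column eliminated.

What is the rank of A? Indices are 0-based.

rank = 3

[1] R0 /= 1  ⇒  (1, 1, 4)
     R1 -= -2·R0  ⇒  (0, 5, 8)
     R2 -= -3·R0  ⇒  (0, 5, 12)
[2] R1 /= 5  ⇒  (0, 1, 8/5)
     R0 -= 1·R1  ⇒  (1, 0, 12/5)
     R2 -= 5·R1  ⇒  (0, 0, 4)
[3] R2 /= 4  ⇒  (0, 0, 1)
     R0 -= 12/5·R2  ⇒  (1, 0, 0)
     R1 -= 8/5·R2  ⇒  (0, 1, 0)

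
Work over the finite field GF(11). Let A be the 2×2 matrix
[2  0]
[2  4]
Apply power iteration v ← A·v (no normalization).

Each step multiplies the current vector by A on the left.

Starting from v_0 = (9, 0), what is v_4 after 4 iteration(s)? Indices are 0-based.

v_4 = (1, 4)

v_0 = (9, 0).
v_1 = A·v_0 = (7, 7).
v_2 = A·v_1 = (3, 9).
v_3 = A·v_2 = (6, 9).
v_4 = A·v_3 = (1, 4).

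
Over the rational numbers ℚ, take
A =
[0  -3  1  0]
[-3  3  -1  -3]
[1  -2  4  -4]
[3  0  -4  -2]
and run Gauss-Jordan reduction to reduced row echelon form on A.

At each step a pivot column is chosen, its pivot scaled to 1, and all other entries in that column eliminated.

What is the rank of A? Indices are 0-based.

rank = 4

step 1: exchange rows 0,1
step 1: normalize row 0 (÷-3) = (1, -1, 1/3, 1)
  row 2: subtract 1×row0 = (0, -1, 11/3, -5)
  row 3: subtract 3×row0 = (0, 3, -5, -5)
step 2: normalize row 1 (÷-3) = (0, 1, -1/3, 0)
  row 0: subtract -1×row1 = (1, 0, 0, 1)
  row 2: subtract -1×row1 = (0, 0, 10/3, -5)
  row 3: subtract 3×row1 = (0, 0, -4, -5)
step 3: normalize row 2 (÷10/3) = (0, 0, 1, -3/2)
  row 1: subtract -1/3×row2 = (0, 1, 0, -1/2)
  row 3: subtract -4×row2 = (0, 0, 0, -11)
step 4: normalize row 3 (÷-11) = (0, 0, 0, 1)
  row 0: subtract 1×row3 = (1, 0, 0, 0)
  row 1: subtract -1/2×row3 = (0, 1, 0, 0)
  row 2: subtract -3/2×row3 = (0, 0, 1, 0)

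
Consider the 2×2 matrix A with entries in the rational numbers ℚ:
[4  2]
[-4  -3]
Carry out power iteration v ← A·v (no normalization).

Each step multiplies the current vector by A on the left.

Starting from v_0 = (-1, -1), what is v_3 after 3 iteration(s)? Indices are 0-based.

v_0 = (-1, -1).
v_1 = A·v_0 = (-6, 7).
v_2 = A·v_1 = (-10, 3).
v_3 = A·v_2 = (-34, 31).

v_3 = (-34, 31)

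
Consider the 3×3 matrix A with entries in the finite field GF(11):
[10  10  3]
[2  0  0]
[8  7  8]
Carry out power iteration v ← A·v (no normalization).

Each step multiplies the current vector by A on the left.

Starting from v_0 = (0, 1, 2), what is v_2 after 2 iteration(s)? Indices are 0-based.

v_2 = (9, 10, 4)

v_0 = (0, 1, 2).
v_1 = A·v_0 = (5, 0, 1).
v_2 = A·v_1 = (9, 10, 4).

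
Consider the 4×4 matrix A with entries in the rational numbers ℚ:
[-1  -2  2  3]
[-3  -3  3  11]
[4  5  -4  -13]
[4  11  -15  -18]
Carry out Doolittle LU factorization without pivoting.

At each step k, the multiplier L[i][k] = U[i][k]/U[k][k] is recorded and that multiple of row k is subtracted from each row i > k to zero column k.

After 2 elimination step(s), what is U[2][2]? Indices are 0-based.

U[2][2] = 1

[col 0] pivot -1
  R1 -= 3*R0 → (0, 3, -3, 2)  (L[1][0] := 3)
  R2 -= -4*R0 → (0, -3, 4, -1)  (L[2][0] := -4)
  R3 -= -4*R0 → (0, 3, -7, -6)  (L[3][0] := -4)
[col 1] pivot 3
  R2 -= -1*R1 → (0, 0, 1, 1)  (L[2][1] := -1)
  R3 -= 1*R1 → (0, 0, -4, -8)  (L[3][1] := 1)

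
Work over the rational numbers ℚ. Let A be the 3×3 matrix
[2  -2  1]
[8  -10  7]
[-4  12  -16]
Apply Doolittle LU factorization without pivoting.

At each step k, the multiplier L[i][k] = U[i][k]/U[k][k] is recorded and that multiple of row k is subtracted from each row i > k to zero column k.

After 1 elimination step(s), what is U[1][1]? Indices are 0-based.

k=0: U[0][0]=2
  eliminate (1,0): mult=4, new row 1: (0, -2, 3); set L[1][0]=4
  eliminate (2,0): mult=-2, new row 2: (0, 8, -14); set L[2][0]=-2

U[1][1] = -2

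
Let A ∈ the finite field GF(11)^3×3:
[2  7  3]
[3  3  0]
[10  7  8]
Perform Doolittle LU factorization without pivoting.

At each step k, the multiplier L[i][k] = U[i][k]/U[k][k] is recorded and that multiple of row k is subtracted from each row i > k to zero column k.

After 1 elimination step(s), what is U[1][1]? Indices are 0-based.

U[1][1] = 9

k=0: U[0][0]=2
  eliminate (1,0): mult=7, new row 1: (0, 9, 1); set L[1][0]=7
  eliminate (2,0): mult=5, new row 2: (0, 5, 4); set L[2][0]=5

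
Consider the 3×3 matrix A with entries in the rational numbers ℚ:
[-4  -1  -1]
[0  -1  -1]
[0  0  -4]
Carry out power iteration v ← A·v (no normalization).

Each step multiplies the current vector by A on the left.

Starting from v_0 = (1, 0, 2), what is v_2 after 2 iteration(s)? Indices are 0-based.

v_2 = (34, 10, 32)

v_0 = (1, 0, 2).
v_1 = A·v_0 = (-6, -2, -8).
v_2 = A·v_1 = (34, 10, 32).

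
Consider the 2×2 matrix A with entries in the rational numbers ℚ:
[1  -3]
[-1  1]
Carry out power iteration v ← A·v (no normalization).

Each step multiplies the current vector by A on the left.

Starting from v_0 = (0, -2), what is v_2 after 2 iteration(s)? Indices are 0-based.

v_0 = (0, -2).
v_1 = A·v_0 = (6, -2).
v_2 = A·v_1 = (12, -8).

v_2 = (12, -8)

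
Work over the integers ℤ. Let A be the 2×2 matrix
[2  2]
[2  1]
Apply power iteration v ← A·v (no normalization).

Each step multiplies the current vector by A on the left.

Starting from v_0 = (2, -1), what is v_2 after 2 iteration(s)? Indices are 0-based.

v_2 = (10, 7)

v_0 = (2, -1).
v_1 = A·v_0 = (2, 3).
v_2 = A·v_1 = (10, 7).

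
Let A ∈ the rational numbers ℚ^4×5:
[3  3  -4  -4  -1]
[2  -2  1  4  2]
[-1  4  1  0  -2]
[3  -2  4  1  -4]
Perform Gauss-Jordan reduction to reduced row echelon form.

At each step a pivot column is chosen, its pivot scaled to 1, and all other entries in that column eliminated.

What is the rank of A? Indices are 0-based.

step 1: normalize row 0 (÷3) = (1, 1, -4/3, -4/3, -1/3)
  row 1: subtract 2×row0 = (0, -4, 11/3, 20/3, 8/3)
  row 2: subtract -1×row0 = (0, 5, -1/3, -4/3, -7/3)
  row 3: subtract 3×row0 = (0, -5, 8, 5, -3)
step 2: normalize row 1 (÷-4) = (0, 1, -11/12, -5/3, -2/3)
  row 0: subtract 1×row1 = (1, 0, -5/12, 1/3, 1/3)
  row 2: subtract 5×row1 = (0, 0, 17/4, 7, 1)
  row 3: subtract -5×row1 = (0, 0, 41/12, -10/3, -19/3)
step 3: normalize row 2 (÷17/4) = (0, 0, 1, 28/17, 4/17)
  row 0: subtract -5/12×row2 = (1, 0, 0, 52/51, 22/51)
  row 1: subtract -11/12×row2 = (0, 1, 0, -8/51, -23/51)
  row 3: subtract 41/12×row2 = (0, 0, 0, -457/51, -364/51)
step 4: normalize row 3 (÷-457/51) = (0, 0, 0, 1, 364/457)
  row 0: subtract 52/51×row3 = (1, 0, 0, 0, -174/457)
  row 1: subtract -8/51×row3 = (0, 1, 0, 0, -149/457)
  row 2: subtract 28/17×row3 = (0, 0, 1, 0, -492/457)

rank = 4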